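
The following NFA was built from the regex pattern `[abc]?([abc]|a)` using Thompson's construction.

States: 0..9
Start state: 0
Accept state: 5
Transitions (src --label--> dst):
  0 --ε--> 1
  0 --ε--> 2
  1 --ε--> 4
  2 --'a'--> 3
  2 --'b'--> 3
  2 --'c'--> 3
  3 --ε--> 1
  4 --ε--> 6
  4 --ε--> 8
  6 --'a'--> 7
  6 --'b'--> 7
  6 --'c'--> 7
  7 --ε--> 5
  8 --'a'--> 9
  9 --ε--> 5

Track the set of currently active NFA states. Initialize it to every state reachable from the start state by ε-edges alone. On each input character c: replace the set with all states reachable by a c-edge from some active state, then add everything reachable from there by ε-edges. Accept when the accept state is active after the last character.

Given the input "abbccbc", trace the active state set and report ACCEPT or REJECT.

initial (ε-close {0}): {0,1,2,4,6,8}
'a' @ 1: {1,3,4,5,6,7,8,9}  (accept∈set)
'b' @ 2: {5,7}  (accept∈set)
'b' @ 3: {}  — state set empty
rest 'ccbc' ignored (set empty)
final: {}; accept 5 not in set

Answer: REJECT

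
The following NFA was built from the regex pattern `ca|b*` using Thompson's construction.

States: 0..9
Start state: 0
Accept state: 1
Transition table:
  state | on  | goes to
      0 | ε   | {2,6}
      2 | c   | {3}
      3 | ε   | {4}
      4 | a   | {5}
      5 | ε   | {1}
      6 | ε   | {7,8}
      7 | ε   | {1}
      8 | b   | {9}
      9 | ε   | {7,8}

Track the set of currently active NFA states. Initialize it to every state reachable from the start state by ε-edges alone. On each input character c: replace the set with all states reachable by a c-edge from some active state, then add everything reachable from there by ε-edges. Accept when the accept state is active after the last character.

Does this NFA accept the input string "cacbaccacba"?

Answer: REJECT

Derivation:
start: ε-closure({0}) = {0,1,2,6,7,8}
'c' @ 1: {3,4}
'a' @ 2: {1,5}  [accepting]
'c' @ 3: {}  — dead — no transitions
rest 'baccacba' ignored (set empty)
after full input: {}  (accept=1 not in)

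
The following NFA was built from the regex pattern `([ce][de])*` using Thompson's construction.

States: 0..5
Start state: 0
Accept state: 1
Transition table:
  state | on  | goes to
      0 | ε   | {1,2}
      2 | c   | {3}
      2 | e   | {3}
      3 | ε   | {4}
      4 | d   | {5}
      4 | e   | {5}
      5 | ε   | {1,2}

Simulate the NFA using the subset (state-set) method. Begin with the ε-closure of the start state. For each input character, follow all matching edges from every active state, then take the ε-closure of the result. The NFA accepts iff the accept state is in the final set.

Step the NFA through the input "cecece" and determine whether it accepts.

initial (ε-close {0}): {0,1,2}
'c' @ 1: {3,4}
'e' @ 2: {1,2,5}  [accepting]
'c' @ 3: {3,4}
'e' @ 4: {1,2,5}  [accepting]
'c' @ 5: {3,4}
'e' @ 6: {1,2,5}  [accepting]
after full input: {1,2,5}  (accept=1 in)

Answer: ACCEPT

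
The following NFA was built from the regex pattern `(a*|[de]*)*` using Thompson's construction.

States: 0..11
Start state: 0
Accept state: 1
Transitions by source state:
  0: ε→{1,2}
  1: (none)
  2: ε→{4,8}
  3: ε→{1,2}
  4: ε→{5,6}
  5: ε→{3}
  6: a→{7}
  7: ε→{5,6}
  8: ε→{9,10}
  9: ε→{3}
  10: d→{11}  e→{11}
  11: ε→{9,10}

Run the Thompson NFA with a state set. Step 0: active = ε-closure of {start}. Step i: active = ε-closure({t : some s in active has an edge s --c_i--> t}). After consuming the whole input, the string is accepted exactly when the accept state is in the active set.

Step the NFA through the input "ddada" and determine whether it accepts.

Answer: ACCEPT

Derivation:
initial (ε-close {0}): {0,1,2,3,4,5,6,8,9,10}
'd' @ 1: {1,2,3,4,5,6,8,9,10,11}  (accept∈set)
'd' @ 2: {1,2,3,4,5,6,8,9,10,11}  (accept∈set)
'a' @ 3: {1,2,3,4,5,6,7,8,9,10}  (accept∈set)
'd' @ 4: {1,2,3,4,5,6,8,9,10,11}  (accept∈set)
'a' @ 5: {1,2,3,4,5,6,7,8,9,10}  (accept∈set)
final: {1,2,3,4,5,6,7,8,9,10}; accept 1 in set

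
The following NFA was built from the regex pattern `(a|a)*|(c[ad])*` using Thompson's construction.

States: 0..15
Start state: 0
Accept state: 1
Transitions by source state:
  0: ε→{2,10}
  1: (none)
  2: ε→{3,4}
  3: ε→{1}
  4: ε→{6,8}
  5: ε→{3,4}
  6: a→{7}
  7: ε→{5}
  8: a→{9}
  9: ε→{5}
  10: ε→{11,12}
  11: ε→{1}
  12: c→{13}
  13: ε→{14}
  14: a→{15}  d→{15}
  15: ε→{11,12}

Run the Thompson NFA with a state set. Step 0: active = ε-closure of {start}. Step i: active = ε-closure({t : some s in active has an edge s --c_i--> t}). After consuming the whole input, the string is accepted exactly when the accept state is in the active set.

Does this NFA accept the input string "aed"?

S₀ = ε-closure({0}) = {0,1,2,3,4,6,8,10,11,12}
'a' @ 1: {1,3,4,5,6,7,8,9}  ✓accept
'e' @ 2: {}  — dead — no transitions
rest 'd' ignored (set empty)
after full input: {}  (accept=1 not in)

Answer: REJECT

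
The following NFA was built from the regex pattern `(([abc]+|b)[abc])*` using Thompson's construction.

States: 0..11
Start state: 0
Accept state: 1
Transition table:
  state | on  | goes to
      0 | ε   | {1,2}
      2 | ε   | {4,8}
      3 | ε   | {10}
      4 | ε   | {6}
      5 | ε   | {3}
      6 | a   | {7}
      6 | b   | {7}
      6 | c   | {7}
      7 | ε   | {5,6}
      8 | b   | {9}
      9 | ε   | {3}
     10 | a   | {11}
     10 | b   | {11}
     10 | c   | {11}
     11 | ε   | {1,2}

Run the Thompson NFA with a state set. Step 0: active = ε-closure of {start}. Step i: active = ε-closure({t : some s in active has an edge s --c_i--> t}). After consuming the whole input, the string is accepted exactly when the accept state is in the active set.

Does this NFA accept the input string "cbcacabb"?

initial (ε-close {0}): {0,1,2,4,6,8}
'c' @ 1: {3,5,6,7,10}
'b' @ 2: {1,2,3,4,5,6,7,8,10,11}  (accept∈set)
'c' @ 3: {1,2,3,4,5,6,7,8,10,11}  (accept∈set)
'a' @ 4: {1,2,3,4,5,6,7,8,10,11}  (accept∈set)
'c' @ 5: {1,2,3,4,5,6,7,8,10,11}  (accept∈set)
'a' @ 6: {1,2,3,4,5,6,7,8,10,11}  (accept∈set)
'b' @ 7: {1,2,3,4,5,6,7,8,9,10,11}  (accept∈set)
'b' @ 8: {1,2,3,4,5,6,7,8,9,10,11}  (accept∈set)
final: {1,2,3,4,5,6,7,8,9,10,11}; accept 1 in set

Answer: ACCEPT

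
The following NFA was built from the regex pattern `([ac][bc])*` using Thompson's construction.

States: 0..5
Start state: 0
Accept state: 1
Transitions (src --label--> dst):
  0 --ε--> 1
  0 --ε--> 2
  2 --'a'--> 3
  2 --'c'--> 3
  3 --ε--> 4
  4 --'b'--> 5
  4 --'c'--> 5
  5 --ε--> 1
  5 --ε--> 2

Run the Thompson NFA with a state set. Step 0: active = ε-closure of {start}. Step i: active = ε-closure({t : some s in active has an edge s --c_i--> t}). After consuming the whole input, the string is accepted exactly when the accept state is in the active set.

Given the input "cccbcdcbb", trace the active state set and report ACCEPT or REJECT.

Answer: REJECT

Derivation:
start: ε-closure({0}) = {0,1,2}
'c' @ 1: {3,4}
'c' @ 2: {1,2,5}  ✓accept
'c' @ 3: {3,4}
'b' @ 4: {1,2,5}  ✓accept
'c' @ 5: {3,4}
'd' @ 6: {}  — state set empty
rest 'cbb' ignored (set empty)
end set {} — state 1 not in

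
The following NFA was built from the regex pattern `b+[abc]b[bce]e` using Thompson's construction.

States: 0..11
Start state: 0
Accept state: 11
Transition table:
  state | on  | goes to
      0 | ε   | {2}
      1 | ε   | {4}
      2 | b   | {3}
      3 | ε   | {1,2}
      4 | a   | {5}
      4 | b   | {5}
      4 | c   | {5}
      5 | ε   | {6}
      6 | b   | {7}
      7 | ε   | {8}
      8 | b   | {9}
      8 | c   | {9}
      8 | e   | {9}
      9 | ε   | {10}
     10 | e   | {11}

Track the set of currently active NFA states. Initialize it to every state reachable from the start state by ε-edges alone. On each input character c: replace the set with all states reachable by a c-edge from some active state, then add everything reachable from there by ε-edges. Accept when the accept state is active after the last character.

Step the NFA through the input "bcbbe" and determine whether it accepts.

start: ε-closure({0}) = {0,2}
'b' @ 1: {1,2,3,4}
'c' @ 2: {5,6}
'b' @ 3: {7,8}
'b' @ 4: {9,10}
'e' @ 5: {11}  (accept∈set)
after full input: {11}  (accept=11 in)

Answer: ACCEPT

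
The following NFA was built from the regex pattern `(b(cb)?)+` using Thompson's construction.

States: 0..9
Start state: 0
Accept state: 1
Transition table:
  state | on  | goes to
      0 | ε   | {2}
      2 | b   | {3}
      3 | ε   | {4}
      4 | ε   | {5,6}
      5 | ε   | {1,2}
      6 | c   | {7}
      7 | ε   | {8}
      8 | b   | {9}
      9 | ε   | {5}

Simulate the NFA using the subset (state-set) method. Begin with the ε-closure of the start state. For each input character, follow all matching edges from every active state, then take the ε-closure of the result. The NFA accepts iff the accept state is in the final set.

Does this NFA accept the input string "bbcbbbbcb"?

Answer: ACCEPT

Steps:
start: ε-closure({0}) = {0,2}
'b' @ 1: {1,2,3,4,5,6}  [accepting]
'b' @ 2: {1,2,3,4,5,6}  [accepting]
'c' @ 3: {7,8}
'b' @ 4: {1,2,5,9}  [accepting]
'b' @ 5: {1,2,3,4,5,6}  [accepting]
'b' @ 6: {1,2,3,4,5,6}  [accepting]
'b' @ 7: {1,2,3,4,5,6}  [accepting]
'c' @ 8: {7,8}
'b' @ 9: {1,2,5,9}  [accepting]
end set {1,2,5,9} — state 1 in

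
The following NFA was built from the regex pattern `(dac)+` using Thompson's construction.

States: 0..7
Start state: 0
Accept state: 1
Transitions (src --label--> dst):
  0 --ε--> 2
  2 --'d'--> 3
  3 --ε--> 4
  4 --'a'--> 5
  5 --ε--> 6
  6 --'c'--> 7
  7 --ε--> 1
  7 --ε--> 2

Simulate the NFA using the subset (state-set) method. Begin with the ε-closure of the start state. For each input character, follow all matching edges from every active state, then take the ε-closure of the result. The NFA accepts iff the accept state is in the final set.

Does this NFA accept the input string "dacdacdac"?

Answer: ACCEPT

Steps:
start: ε-closure({0}) = {0,2}
'd' @ 1: {3,4}
'a' @ 2: {5,6}
'c' @ 3: {1,2,7}  (accept∈set)
'd' @ 4: {3,4}
'a' @ 5: {5,6}
'c' @ 6: {1,2,7}  (accept∈set)
'd' @ 7: {3,4}
'a' @ 8: {5,6}
'c' @ 9: {1,2,7}  (accept∈set)
final: {1,2,7}; accept 1 in set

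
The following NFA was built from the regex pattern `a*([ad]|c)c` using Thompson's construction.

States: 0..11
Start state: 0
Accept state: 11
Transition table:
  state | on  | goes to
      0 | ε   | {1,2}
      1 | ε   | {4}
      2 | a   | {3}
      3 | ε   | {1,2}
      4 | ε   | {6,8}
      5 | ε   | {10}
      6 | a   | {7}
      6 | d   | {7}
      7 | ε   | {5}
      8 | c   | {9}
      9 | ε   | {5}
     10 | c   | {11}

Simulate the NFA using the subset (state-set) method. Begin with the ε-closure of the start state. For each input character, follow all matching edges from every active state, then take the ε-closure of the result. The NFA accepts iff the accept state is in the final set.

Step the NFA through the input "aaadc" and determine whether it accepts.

S₀ = ε-closure({0}) = {0,1,2,4,6,8}
'a' @ 1: {1,2,3,4,5,6,7,8,10}
'a' @ 2: {1,2,3,4,5,6,7,8,10}
'a' @ 3: {1,2,3,4,5,6,7,8,10}
'd' @ 4: {5,7,10}
'c' @ 5: {11}  ✓accept
after full input: {11}  (accept=11 in)

Answer: ACCEPT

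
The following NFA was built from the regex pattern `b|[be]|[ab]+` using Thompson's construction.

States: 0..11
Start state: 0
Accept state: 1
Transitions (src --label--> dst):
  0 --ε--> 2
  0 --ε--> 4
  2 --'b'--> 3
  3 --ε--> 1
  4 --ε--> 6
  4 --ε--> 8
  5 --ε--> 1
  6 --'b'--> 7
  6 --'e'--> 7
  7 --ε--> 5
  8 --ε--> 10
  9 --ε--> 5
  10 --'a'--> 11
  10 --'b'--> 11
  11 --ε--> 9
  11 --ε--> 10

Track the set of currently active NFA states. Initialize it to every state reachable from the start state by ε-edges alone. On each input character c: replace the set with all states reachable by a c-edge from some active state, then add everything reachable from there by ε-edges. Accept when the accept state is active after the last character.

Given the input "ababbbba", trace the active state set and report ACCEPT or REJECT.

Answer: ACCEPT

Steps:
S₀ = ε-closure({0}) = {0,2,4,6,8,10}
'a' @ 1: {1,5,9,10,11}  [accepting]
'b' @ 2: {1,5,9,10,11}  [accepting]
'a' @ 3: {1,5,9,10,11}  [accepting]
'b' @ 4: {1,5,9,10,11}  [accepting]
'b' @ 5: {1,5,9,10,11}  [accepting]
'b' @ 6: {1,5,9,10,11}  [accepting]
'b' @ 7: {1,5,9,10,11}  [accepting]
'a' @ 8: {1,5,9,10,11}  [accepting]
after full input: {1,5,9,10,11}  (accept=1 in)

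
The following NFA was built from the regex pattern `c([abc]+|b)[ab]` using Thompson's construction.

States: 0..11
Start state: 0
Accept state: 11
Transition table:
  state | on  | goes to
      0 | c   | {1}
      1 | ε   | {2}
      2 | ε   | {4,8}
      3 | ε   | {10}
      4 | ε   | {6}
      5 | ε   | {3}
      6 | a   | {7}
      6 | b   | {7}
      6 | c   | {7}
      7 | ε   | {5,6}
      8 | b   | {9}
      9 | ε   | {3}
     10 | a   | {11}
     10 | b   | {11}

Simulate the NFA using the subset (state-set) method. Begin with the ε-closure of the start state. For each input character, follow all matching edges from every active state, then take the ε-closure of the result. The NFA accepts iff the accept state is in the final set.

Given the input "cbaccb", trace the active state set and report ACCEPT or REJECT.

S₀ = ε-closure({0}) = {0}
'c' @ 1: {1,2,4,6,8}
'b' @ 2: {3,5,6,7,9,10}
'a' @ 3: {3,5,6,7,10,11}  ✓accept
'c' @ 4: {3,5,6,7,10}
'c' @ 5: {3,5,6,7,10}
'b' @ 6: {3,5,6,7,10,11}  ✓accept
after full input: {3,5,6,7,10,11}  (accept=11 in)

Answer: ACCEPT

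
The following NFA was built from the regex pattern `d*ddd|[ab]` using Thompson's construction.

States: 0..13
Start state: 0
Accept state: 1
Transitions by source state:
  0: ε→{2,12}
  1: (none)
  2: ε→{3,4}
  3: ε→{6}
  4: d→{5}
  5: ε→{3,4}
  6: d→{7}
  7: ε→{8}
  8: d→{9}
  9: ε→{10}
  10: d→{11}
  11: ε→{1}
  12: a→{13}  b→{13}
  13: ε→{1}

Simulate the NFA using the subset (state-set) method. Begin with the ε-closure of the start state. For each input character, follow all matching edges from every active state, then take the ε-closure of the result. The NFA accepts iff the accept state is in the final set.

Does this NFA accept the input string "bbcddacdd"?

Answer: REJECT

Trace:
S₀ = ε-closure({0}) = {0,2,3,4,6,12}
'b' @ 1: {1,13}  (accept∈set)
'b' @ 2: {}  — dead — no transitions
rest 'cddacdd' ignored (set empty)
end set {} — state 1 not in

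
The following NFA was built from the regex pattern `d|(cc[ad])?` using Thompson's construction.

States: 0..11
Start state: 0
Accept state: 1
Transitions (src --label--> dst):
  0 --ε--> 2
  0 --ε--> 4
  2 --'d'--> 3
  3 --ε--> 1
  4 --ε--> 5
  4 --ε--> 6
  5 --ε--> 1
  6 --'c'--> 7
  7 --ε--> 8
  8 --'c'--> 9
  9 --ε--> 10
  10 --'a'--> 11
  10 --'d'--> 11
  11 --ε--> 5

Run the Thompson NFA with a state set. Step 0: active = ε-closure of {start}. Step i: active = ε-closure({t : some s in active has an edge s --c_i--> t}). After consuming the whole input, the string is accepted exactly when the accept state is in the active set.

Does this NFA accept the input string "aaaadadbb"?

initial (ε-close {0}): {0,1,2,4,5,6}
'a' @ 1: {}  — no active states
rest 'aaadadbb' ignored (set empty)
after full input: {}  (accept=1 not in)

Answer: REJECT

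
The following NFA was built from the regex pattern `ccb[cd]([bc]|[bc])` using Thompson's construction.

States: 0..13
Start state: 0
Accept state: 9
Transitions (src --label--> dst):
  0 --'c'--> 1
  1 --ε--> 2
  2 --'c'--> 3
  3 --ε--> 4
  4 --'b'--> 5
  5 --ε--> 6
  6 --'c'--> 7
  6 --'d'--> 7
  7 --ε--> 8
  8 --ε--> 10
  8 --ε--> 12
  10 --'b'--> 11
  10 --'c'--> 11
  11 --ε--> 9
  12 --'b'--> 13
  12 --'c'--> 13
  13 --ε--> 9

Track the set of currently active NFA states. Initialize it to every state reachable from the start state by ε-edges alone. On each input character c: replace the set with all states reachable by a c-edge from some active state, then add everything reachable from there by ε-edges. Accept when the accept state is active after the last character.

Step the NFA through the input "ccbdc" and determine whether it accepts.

Answer: ACCEPT

Trace:
start: ε-closure({0}) = {0}
'c' @ 1: {1,2}
'c' @ 2: {3,4}
'b' @ 3: {5,6}
'd' @ 4: {7,8,10,12}
'c' @ 5: {9,11,13}  [accepting]
after full input: {9,11,13}  (accept=9 in)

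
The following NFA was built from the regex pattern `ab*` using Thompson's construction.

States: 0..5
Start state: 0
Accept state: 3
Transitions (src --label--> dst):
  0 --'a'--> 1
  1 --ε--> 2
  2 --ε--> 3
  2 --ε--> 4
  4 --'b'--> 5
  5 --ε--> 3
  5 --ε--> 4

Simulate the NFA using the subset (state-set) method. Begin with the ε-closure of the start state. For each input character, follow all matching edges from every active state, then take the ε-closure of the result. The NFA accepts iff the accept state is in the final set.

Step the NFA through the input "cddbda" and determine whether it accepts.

Answer: REJECT

Derivation:
S₀ = ε-closure({0}) = {0}
'c' @ 1: {}  — state set empty
rest 'ddbda' ignored (set empty)
final: {}; accept 3 not in set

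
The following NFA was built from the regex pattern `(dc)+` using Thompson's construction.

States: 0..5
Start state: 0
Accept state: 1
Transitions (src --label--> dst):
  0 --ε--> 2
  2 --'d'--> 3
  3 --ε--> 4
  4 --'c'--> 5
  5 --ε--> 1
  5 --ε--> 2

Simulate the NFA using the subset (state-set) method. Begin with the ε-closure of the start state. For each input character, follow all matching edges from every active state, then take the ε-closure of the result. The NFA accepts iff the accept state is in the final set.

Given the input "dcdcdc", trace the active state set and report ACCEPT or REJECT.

Answer: ACCEPT

Derivation:
start: ε-closure({0}) = {0,2}
'd' @ 1: {3,4}
'c' @ 2: {1,2,5}  (accept∈set)
'd' @ 3: {3,4}
'c' @ 4: {1,2,5}  (accept∈set)
'd' @ 5: {3,4}
'c' @ 6: {1,2,5}  (accept∈set)
after full input: {1,2,5}  (accept=1 in)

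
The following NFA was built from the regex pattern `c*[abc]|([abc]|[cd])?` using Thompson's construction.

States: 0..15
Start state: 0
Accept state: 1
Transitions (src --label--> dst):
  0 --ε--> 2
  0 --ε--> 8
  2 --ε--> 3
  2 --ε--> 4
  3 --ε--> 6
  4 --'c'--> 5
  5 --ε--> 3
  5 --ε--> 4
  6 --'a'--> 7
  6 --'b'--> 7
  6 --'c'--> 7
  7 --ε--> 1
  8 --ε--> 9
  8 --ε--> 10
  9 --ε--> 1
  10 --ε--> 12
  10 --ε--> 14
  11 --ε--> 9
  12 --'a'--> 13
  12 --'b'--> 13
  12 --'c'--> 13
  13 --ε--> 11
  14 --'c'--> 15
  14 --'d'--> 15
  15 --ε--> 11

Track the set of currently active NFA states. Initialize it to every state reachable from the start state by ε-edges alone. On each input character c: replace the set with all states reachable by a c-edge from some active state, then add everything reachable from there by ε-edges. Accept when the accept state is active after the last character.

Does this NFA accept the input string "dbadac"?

initial (ε-close {0}): {0,1,2,3,4,6,8,9,10,12,14}
'd' @ 1: {1,9,11,15}  ✓accept
'b' @ 2: {}  — state set empty
rest 'adac' ignored (set empty)
after full input: {}  (accept=1 not in)

Answer: REJECT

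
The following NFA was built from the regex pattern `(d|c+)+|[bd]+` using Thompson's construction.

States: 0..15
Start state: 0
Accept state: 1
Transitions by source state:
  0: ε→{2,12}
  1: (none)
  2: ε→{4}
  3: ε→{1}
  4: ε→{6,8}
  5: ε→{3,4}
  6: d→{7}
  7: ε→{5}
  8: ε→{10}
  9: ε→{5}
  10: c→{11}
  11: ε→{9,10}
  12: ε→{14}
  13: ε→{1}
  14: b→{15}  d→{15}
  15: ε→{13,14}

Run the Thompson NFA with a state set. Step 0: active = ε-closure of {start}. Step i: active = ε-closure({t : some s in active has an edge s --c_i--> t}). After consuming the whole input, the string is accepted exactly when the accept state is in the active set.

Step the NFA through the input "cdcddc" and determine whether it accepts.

Answer: ACCEPT

Derivation:
initial (ε-close {0}): {0,2,4,6,8,10,12,14}
'c' @ 1: {1,3,4,5,6,8,9,10,11}  [accepting]
'd' @ 2: {1,3,4,5,6,7,8,10}  [accepting]
'c' @ 3: {1,3,4,5,6,8,9,10,11}  [accepting]
'd' @ 4: {1,3,4,5,6,7,8,10}  [accepting]
'd' @ 5: {1,3,4,5,6,7,8,10}  [accepting]
'c' @ 6: {1,3,4,5,6,8,9,10,11}  [accepting]
end set {1,3,4,5,6,8,9,10,11} — state 1 in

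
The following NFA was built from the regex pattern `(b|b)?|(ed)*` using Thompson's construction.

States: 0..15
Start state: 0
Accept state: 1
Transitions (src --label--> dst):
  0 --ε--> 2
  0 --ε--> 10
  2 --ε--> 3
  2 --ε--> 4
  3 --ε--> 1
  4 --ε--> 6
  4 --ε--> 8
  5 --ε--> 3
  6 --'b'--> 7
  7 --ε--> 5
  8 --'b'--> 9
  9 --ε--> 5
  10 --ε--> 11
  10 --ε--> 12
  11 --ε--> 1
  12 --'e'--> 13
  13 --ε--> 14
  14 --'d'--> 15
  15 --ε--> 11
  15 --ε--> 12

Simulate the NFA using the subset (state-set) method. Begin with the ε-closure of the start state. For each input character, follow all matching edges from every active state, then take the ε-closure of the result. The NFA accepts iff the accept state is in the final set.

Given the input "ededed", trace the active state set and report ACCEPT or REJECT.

Answer: ACCEPT

Derivation:
initial (ε-close {0}): {0,1,2,3,4,6,8,10,11,12}
'e' @ 1: {13,14}
'd' @ 2: {1,11,12,15}  (accept∈set)
'e' @ 3: {13,14}
'd' @ 4: {1,11,12,15}  (accept∈set)
'e' @ 5: {13,14}
'd' @ 6: {1,11,12,15}  (accept∈set)
final: {1,11,12,15}; accept 1 in set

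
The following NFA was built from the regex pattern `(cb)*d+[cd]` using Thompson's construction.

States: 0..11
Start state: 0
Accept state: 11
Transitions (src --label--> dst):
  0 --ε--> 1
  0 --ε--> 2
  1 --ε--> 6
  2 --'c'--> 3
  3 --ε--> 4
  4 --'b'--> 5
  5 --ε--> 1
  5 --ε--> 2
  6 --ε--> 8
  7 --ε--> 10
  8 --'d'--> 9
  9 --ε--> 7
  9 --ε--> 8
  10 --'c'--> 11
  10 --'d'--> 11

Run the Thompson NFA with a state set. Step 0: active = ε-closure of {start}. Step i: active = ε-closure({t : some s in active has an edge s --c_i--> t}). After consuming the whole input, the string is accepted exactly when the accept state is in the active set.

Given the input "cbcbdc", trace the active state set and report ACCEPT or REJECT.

start: ε-closure({0}) = {0,1,2,6,8}
'c' @ 1: {3,4}
'b' @ 2: {1,2,5,6,8}
'c' @ 3: {3,4}
'b' @ 4: {1,2,5,6,8}
'd' @ 5: {7,8,9,10}
'c' @ 6: {11}  (accept∈set)
final: {11}; accept 11 in set

Answer: ACCEPT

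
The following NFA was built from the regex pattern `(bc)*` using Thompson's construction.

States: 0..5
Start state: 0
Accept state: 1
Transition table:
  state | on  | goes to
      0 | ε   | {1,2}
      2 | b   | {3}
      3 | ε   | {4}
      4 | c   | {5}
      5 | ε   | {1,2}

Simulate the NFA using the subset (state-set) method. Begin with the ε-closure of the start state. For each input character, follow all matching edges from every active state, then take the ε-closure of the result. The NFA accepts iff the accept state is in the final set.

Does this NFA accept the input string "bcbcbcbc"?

S₀ = ε-closure({0}) = {0,1,2}
'b' @ 1: {3,4}
'c' @ 2: {1,2,5}  ✓accept
'b' @ 3: {3,4}
'c' @ 4: {1,2,5}  ✓accept
'b' @ 5: {3,4}
'c' @ 6: {1,2,5}  ✓accept
'b' @ 7: {3,4}
'c' @ 8: {1,2,5}  ✓accept
end set {1,2,5} — state 1 in

Answer: ACCEPT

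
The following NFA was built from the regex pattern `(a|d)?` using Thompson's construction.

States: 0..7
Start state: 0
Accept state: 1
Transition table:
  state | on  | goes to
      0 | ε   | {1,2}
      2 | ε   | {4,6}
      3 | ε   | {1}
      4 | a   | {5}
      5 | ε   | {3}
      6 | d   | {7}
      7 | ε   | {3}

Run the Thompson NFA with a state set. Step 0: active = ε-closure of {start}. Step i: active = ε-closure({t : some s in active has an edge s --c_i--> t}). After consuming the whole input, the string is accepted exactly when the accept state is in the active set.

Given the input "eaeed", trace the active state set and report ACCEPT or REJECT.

S₀ = ε-closure({0}) = {0,1,2,4,6}
'e' @ 1: {}  — no active states
rest 'aeed' ignored (set empty)
after full input: {}  (accept=1 not in)

Answer: REJECT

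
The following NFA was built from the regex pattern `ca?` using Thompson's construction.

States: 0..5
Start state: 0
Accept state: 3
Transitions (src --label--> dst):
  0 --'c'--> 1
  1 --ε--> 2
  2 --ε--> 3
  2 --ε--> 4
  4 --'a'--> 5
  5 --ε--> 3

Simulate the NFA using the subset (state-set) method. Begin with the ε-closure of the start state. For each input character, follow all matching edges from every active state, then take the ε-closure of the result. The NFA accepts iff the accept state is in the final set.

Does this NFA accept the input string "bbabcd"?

Answer: REJECT

Steps:
initial (ε-close {0}): {0}
'b' @ 1: {}  — state set empty
rest 'babcd' ignored (set empty)
after full input: {}  (accept=3 not in)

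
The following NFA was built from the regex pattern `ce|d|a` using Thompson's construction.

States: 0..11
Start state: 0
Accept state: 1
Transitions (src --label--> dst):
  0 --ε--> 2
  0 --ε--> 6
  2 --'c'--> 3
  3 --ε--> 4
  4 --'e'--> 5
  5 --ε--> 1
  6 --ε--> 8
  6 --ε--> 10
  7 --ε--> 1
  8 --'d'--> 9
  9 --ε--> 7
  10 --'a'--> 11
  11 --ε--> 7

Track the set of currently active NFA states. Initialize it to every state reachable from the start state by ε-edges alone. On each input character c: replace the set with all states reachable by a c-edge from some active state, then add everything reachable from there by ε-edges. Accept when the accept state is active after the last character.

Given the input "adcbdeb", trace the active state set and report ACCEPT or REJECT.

start: ε-closure({0}) = {0,2,6,8,10}
'a' @ 1: {1,7,11}  (accept∈set)
'd' @ 2: {}  — dead — no transitions
rest 'cbdeb' ignored (set empty)
end set {} — state 1 not in

Answer: REJECT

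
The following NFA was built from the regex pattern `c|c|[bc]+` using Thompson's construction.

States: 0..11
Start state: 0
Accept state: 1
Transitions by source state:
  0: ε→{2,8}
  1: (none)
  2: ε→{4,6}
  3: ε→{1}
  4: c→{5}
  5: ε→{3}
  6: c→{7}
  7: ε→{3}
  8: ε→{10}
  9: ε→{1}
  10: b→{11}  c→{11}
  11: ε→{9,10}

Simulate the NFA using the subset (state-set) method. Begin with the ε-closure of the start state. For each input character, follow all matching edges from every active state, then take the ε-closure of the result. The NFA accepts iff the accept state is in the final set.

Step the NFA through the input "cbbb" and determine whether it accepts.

S₀ = ε-closure({0}) = {0,2,4,6,8,10}
'c' @ 1: {1,3,5,7,9,10,11}  (accept∈set)
'b' @ 2: {1,9,10,11}  (accept∈set)
'b' @ 3: {1,9,10,11}  (accept∈set)
'b' @ 4: {1,9,10,11}  (accept∈set)
end set {1,9,10,11} — state 1 in

Answer: ACCEPT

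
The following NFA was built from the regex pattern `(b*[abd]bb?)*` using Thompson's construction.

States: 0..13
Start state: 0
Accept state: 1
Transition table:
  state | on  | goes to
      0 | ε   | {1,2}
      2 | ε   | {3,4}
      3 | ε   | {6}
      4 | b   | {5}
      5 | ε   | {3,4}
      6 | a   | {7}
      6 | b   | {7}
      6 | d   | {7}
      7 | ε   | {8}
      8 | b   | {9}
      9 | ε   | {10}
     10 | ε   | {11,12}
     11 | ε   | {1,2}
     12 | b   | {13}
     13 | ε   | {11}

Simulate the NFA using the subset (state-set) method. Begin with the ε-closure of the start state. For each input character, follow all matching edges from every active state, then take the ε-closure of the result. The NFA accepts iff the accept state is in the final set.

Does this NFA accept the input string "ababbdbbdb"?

Answer: ACCEPT

Steps:
initial (ε-close {0}): {0,1,2,3,4,6}
'a' @ 1: {7,8}
'b' @ 2: {1,2,3,4,6,9,10,11,12}  [accepting]
'a' @ 3: {7,8}
'b' @ 4: {1,2,3,4,6,9,10,11,12}  [accepting]
'b' @ 5: {1,2,3,4,5,6,7,8,11,13}  [accepting]
'd' @ 6: {7,8}
'b' @ 7: {1,2,3,4,6,9,10,11,12}  [accepting]
'b' @ 8: {1,2,3,4,5,6,7,8,11,13}  [accepting]
'd' @ 9: {7,8}
'b' @ 10: {1,2,3,4,6,9,10,11,12}  [accepting]
final: {1,2,3,4,6,9,10,11,12}; accept 1 in set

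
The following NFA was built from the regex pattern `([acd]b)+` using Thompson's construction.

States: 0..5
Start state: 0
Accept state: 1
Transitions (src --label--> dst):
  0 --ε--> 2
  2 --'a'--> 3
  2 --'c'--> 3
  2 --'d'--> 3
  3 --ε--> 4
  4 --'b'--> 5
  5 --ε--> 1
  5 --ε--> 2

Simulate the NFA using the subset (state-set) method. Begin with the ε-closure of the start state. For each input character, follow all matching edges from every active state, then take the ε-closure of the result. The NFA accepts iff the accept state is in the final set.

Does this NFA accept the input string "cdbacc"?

start: ε-closure({0}) = {0,2}
'c' @ 1: {3,4}
'd' @ 2: {}  — no active states
rest 'bacc' ignored (set empty)
end set {} — state 1 not in

Answer: REJECT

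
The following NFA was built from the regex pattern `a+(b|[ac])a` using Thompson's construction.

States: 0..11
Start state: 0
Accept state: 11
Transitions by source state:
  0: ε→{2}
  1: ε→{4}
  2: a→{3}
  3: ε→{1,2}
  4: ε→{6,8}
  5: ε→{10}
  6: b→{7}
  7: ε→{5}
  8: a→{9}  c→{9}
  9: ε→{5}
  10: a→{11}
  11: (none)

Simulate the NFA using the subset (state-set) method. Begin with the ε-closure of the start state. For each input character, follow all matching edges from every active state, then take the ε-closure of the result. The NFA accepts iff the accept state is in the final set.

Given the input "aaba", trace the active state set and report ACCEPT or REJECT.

start: ε-closure({0}) = {0,2}
'a' @ 1: {1,2,3,4,6,8}
'a' @ 2: {1,2,3,4,5,6,8,9,10}
'b' @ 3: {5,7,10}
'a' @ 4: {11}  (accept∈set)
final: {11}; accept 11 in set

Answer: ACCEPT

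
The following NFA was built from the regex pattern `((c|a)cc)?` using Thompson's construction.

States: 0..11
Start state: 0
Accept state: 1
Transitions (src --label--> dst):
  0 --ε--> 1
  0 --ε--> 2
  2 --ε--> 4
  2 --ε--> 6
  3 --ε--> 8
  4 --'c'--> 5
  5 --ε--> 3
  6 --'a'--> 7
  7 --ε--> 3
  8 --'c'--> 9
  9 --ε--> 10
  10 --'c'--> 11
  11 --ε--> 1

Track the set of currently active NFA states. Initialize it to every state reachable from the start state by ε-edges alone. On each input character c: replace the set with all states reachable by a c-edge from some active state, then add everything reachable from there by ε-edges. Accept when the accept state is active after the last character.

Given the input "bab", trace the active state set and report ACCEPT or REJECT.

start: ε-closure({0}) = {0,1,2,4,6}
'b' @ 1: {}  — state set empty
rest 'ab' ignored (set empty)
after full input: {}  (accept=1 not in)

Answer: REJECT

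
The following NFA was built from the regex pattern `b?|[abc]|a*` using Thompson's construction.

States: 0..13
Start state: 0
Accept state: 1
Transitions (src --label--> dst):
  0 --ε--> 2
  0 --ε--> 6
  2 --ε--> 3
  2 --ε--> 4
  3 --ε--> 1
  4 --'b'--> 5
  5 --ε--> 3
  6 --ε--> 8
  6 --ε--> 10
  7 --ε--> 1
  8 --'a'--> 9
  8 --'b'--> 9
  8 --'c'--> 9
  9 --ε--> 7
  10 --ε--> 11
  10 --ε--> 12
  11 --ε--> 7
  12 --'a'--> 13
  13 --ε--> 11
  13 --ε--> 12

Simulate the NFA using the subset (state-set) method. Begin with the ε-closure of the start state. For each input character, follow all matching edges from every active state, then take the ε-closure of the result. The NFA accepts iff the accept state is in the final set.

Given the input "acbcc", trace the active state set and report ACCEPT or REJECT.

Answer: REJECT

Steps:
initial (ε-close {0}): {0,1,2,3,4,6,7,8,10,11,12}
'a' @ 1: {1,7,9,11,12,13}  [accepting]
'c' @ 2: {}  — dead — no transitions
rest 'bcc' ignored (set empty)
final: {}; accept 1 not in set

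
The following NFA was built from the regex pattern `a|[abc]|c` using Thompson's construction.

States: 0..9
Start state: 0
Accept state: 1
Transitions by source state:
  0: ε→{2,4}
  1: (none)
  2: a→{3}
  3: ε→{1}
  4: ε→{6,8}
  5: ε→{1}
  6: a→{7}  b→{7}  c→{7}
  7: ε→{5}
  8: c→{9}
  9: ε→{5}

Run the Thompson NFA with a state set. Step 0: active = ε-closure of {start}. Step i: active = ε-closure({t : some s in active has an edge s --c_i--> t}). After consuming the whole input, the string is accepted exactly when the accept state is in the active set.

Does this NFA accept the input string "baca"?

Answer: REJECT

Trace:
initial (ε-close {0}): {0,2,4,6,8}
'b' @ 1: {1,5,7}  ✓accept
'a' @ 2: {}  — dead — no transitions
rest 'ca' ignored (set empty)
end set {} — state 1 not in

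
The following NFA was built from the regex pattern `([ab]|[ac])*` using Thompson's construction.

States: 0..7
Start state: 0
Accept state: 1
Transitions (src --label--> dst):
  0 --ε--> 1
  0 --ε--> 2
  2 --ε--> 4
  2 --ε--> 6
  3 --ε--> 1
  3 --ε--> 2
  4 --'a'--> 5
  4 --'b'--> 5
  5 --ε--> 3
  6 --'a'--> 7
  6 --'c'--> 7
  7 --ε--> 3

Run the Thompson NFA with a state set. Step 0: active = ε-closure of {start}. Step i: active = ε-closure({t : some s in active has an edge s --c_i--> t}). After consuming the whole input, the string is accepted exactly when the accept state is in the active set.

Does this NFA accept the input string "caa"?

S₀ = ε-closure({0}) = {0,1,2,4,6}
'c' @ 1: {1,2,3,4,6,7}  ✓accept
'a' @ 2: {1,2,3,4,5,6,7}  ✓accept
'a' @ 3: {1,2,3,4,5,6,7}  ✓accept
after full input: {1,2,3,4,5,6,7}  (accept=1 in)

Answer: ACCEPT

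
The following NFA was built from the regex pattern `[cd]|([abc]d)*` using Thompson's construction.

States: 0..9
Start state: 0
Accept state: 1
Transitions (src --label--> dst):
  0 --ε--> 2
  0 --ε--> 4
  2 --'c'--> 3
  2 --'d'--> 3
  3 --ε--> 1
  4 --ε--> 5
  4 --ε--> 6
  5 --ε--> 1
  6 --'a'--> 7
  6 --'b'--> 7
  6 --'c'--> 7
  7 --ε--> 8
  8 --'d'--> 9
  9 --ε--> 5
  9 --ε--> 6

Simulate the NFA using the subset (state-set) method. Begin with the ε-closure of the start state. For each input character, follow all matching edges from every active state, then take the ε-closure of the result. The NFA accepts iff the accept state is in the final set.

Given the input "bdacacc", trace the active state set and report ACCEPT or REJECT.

Answer: REJECT

Trace:
initial (ε-close {0}): {0,1,2,4,5,6}
'b' @ 1: {7,8}
'd' @ 2: {1,5,6,9}  ✓accept
'a' @ 3: {7,8}
'c' @ 4: {}  — no active states
rest 'acc' ignored (set empty)
after full input: {}  (accept=1 not in)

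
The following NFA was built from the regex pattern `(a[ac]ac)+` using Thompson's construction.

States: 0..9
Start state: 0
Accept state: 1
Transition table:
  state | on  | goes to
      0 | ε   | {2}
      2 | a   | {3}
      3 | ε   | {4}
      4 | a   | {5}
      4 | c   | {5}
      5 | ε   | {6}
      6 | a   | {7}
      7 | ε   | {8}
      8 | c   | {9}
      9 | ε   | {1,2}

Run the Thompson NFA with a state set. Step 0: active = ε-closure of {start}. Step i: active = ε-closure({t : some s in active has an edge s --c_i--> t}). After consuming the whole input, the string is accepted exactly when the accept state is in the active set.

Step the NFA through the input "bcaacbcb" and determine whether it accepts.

Answer: REJECT

Derivation:
start: ε-closure({0}) = {0,2}
'b' @ 1: {}  — no active states
rest 'caacbcb' ignored (set empty)
end set {} — state 1 not in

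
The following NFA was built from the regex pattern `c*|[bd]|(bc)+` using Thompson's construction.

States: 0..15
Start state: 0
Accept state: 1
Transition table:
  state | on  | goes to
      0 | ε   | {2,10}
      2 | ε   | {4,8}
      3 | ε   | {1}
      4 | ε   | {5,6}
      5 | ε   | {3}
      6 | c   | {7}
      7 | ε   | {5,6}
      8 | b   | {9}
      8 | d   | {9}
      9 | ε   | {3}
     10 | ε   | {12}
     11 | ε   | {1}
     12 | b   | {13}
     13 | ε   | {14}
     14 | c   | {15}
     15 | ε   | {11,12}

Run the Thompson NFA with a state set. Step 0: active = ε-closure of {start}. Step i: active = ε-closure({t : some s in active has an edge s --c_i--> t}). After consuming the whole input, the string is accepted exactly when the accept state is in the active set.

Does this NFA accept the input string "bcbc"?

S₀ = ε-closure({0}) = {0,1,2,3,4,5,6,8,10,12}
'b' @ 1: {1,3,9,13,14}  (accept∈set)
'c' @ 2: {1,11,12,15}  (accept∈set)
'b' @ 3: {13,14}
'c' @ 4: {1,11,12,15}  (accept∈set)
final: {1,11,12,15}; accept 1 in set

Answer: ACCEPT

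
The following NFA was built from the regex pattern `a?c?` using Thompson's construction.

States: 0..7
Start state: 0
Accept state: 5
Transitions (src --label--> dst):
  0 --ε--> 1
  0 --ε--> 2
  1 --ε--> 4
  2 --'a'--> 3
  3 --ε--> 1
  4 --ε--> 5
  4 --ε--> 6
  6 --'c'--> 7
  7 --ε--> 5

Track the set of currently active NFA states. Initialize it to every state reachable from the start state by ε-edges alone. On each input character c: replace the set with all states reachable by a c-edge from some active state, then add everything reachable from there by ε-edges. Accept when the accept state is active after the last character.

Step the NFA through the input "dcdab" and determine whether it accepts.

initial (ε-close {0}): {0,1,2,4,5,6}
'd' @ 1: {}  — state set empty
rest 'cdab' ignored (set empty)
end set {} — state 5 not in

Answer: REJECT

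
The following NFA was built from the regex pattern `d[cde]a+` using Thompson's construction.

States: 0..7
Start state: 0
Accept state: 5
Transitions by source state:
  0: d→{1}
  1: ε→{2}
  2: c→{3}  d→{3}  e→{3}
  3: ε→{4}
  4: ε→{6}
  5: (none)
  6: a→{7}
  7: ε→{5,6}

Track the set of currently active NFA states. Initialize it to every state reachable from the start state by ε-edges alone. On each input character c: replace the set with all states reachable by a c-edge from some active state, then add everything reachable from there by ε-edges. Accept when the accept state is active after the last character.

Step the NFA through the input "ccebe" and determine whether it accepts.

Answer: REJECT

Trace:
S₀ = ε-closure({0}) = {0}
'c' @ 1: {}  — no active states
rest 'cebe' ignored (set empty)
end set {} — state 5 not in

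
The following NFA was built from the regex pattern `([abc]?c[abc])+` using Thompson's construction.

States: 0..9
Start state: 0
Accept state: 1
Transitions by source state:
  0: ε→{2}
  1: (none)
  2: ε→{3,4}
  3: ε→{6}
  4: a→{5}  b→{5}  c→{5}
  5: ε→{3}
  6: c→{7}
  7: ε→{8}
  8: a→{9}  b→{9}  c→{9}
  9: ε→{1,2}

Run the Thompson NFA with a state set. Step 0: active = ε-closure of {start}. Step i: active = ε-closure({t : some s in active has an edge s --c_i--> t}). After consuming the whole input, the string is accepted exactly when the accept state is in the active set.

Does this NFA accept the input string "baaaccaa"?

Answer: REJECT

Derivation:
S₀ = ε-closure({0}) = {0,2,3,4,6}
'b' @ 1: {3,5,6}
'a' @ 2: {}  — dead — no transitions
rest 'aaccaa' ignored (set empty)
end set {} — state 1 not in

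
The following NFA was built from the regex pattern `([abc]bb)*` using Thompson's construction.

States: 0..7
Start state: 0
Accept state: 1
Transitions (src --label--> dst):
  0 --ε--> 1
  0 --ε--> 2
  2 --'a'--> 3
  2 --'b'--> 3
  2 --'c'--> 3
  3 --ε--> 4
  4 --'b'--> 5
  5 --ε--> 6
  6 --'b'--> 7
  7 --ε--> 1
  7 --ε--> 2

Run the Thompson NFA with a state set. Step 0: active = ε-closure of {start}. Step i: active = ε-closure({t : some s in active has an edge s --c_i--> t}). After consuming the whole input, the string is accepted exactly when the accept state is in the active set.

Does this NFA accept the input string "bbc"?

start: ε-closure({0}) = {0,1,2}
'b' @ 1: {3,4}
'b' @ 2: {5,6}
'c' @ 3: {}  — dead — no transitions
after full input: {}  (accept=1 not in)

Answer: REJECT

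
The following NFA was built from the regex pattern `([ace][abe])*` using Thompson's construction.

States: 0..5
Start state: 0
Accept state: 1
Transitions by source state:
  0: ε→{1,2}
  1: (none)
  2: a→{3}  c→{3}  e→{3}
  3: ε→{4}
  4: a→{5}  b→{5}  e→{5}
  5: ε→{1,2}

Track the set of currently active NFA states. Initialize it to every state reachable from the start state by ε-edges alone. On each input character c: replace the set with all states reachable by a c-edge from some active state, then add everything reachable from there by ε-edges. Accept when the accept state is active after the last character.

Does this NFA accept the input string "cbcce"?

S₀ = ε-closure({0}) = {0,1,2}
'c' @ 1: {3,4}
'b' @ 2: {1,2,5}  (accept∈set)
'c' @ 3: {3,4}
'c' @ 4: {}  — state set empty
rest 'e' ignored (set empty)
end set {} — state 1 not in

Answer: REJECT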